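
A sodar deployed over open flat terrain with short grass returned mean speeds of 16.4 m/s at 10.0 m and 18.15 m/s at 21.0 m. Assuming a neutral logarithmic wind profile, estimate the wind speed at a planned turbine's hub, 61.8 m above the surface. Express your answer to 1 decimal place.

20.7 m/s

Log law: V ∝ ln(z/z₀). From the pair, with r = V₁/V₂ = 0.90358,
ln z₀ = (ln z₁ − r·ln z₂)/(1 − r) = (2.3026 − 0.90358×3.0445)/0.09642 = -4.6504 → z₀ = 0.009558 m
V₃ = V₁ · ln(z₃/z₀)/ln(z₁/z₀) = 16.4 × 8.7743/6.9530 = 20.6959 m/s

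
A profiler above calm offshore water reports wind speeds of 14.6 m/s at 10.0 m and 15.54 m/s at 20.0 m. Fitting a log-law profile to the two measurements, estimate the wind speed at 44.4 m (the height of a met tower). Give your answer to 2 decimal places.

Log law: V ∝ ln(z/z₀). From the pair, with r = V₁/V₂ = 0.93951,
ln z₀ = (ln z₁ − r·ln z₂)/(1 − r) = (2.3026 − 0.93951×2.9957)/0.06049 = -8.4633 → z₀ = 0.0002111 m
V₃ = V₁ · ln(z₃/z₀)/ln(z₁/z₀) = 14.6 × 12.2566/10.7659 = 16.6215 m/s

16.62 m/s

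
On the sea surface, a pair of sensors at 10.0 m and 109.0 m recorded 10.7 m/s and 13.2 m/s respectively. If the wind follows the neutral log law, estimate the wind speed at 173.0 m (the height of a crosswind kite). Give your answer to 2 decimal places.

13.68 m/s

Log law: V ∝ ln(z/z₀). From the pair, with r = V₁/V₂ = 0.81061,
ln z₀ = (ln z₁ − r·ln z₂)/(1 − r) = (2.3026 − 0.81061×4.6913)/0.18939 = -7.9213 → z₀ = 0.0003629 m
V₃ = V₁ · ln(z₃/z₀)/ln(z₁/z₀) = 10.7 × 13.0746/10.2239 = 13.6835 m/s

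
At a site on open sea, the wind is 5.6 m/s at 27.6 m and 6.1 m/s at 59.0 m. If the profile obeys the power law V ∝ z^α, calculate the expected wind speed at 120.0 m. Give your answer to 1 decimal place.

6.6 m/s

First find α: α = ln(V₂/V₁)/ln(z₂/z₁) = ln(6.1/5.6)/ln(59.0/27.6) = 0.08552/0.75972 = 0.1126
Extrapolate from 59.0 m to 120.0 m: V₃ = 6.1 × (120.0/59.0)^0.1126 = 6.1 × 1.0832 = 6.6075 m/s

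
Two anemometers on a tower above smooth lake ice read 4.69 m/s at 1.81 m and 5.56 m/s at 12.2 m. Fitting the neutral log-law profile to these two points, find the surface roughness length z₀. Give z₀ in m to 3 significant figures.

Log law: V(z) ∝ ln(z/z₀). With r = V₁/V₂ = 4.69/5.56 = 0.84353,
r · ln(z₂/z₀) = ln(z₁/z₀) ⇒ ln z₀ = (ln z₁ − r·ln z₂)/(1 − r)
ln z₀ = (0.59333 − 0.84353×2.50144) / 0.15647 = -9.6929
z₀ = exp(-9.6929) = 0.00006172 m

z₀ ≈ 0.0000617 m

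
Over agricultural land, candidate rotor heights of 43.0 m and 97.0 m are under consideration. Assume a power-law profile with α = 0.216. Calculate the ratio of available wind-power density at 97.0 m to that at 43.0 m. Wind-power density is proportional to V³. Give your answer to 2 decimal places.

Speed ratio: V_B/V_A = (z_B/z_A)^α = (97.0/43.0)^0.216 = (2.2558)^0.216 = 1.19210
Power-density ratio: P_B/P_A = (V_B/V_A)³ = (1.19210)³ = 1.69411

1.69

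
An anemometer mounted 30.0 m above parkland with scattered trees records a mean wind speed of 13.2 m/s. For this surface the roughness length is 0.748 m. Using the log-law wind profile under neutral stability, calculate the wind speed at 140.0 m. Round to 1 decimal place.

18.7 m/s

Log law: V(z) ∝ ln(z/z₀), so V₂/V₁ = ln(z₂/z₀) / ln(z₁/z₀).
ln(140.0/0.748) = 5.2320, ln(30.0/0.748) = 3.6915
V₂ = 13.2 × 5.2320/3.6915 = 13.2 × 1.4173 = 18.7082 m/s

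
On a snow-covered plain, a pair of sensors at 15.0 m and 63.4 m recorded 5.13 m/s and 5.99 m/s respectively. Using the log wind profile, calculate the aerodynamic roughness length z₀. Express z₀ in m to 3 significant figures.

z₀ ≈ 0.00277 m

Log law: V(z) ∝ ln(z/z₀). With r = V₁/V₂ = 5.13/5.99 = 0.85643,
r · ln(z₂/z₀) = ln(z₁/z₀) ⇒ ln z₀ = (ln z₁ − r·ln z₂)/(1 − r)
ln z₀ = (2.70805 − 0.85643×4.14946) / 0.14357 = -5.8901
z₀ = exp(-5.8901) = 0.002767 m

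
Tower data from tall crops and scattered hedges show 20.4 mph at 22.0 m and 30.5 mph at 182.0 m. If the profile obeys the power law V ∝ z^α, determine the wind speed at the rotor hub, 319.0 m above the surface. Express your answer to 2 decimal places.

33.94 mph

First find α: α = ln(V₂/V₁)/ln(z₂/z₁) = ln(30.5/20.4)/ln(182.0/22.0) = 0.40219/2.11296 = 0.1903
Extrapolate from 182.0 m to 319.0 m: V₃ = 30.5 × (319.0/182.0)^0.1903 = 30.5 × 1.1127 = 33.9383 mph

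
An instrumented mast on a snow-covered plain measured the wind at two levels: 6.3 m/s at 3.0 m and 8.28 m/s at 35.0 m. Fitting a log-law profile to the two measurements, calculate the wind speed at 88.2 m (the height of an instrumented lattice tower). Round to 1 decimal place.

9.0 m/s

Log law: V ∝ ln(z/z₀). From the pair, with r = V₁/V₂ = 0.76087,
ln z₀ = (ln z₁ − r·ln z₂)/(1 − r) = (1.0986 − 0.76087×3.5553)/0.23913 = -6.7183 → z₀ = 0.001209 m
V₃ = V₁ · ln(z₃/z₀)/ln(z₁/z₀) = 6.3 × 11.1979/7.8169 = 9.0249 m/s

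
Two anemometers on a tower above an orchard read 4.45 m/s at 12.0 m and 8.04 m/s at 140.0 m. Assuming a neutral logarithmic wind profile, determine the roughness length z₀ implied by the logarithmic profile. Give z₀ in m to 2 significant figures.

Log law: V(z) ∝ ln(z/z₀). With r = V₁/V₂ = 4.45/8.04 = 0.55348,
r · ln(z₂/z₀) = ln(z₁/z₀) ⇒ ln z₀ = (ln z₁ − r·ln z₂)/(1 − r)
ln z₀ = (2.48491 − 0.55348×4.94164) / 0.44652 = -0.5604
z₀ = exp(-0.5604) = 0.5710 m

z₀ ≈ 0.57 m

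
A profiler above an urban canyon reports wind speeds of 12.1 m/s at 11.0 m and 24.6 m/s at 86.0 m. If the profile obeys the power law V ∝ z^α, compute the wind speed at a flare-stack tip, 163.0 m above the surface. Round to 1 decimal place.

First find α: α = ln(V₂/V₁)/ln(z₂/z₁) = ln(24.6/12.1)/ln(86.0/11.0) = 0.70954/2.05645 = 0.3450
Extrapolate from 86.0 m to 163.0 m: V₃ = 24.6 × (163.0/86.0)^0.3450 = 24.6 × 1.2468 = 30.6723 m/s

30.7 m/s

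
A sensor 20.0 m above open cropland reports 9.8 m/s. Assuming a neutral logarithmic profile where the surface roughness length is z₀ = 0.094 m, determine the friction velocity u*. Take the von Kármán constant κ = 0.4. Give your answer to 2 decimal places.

Log law: V(z) = (u*/κ) · ln(z/z₀) ⇒ u* = κ · V / ln(z/z₀)
u* = 0.4 × 9.8 / ln(20.0/0.094) = 0.4 × 9.8 / 5.3602
   = 3.9200 / 5.3602 = 0.7313 m/s

u* ≈ 0.73 m/s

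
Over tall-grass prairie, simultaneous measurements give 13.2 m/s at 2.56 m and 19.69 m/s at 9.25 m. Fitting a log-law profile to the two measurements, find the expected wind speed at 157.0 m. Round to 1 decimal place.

34.0 m/s

Log law: V ∝ ln(z/z₀). From the pair, with r = V₁/V₂ = 0.67039,
ln z₀ = (ln z₁ − r·ln z₂)/(1 − r) = (0.9400 − 0.67039×2.2246)/0.32961 = -1.6728 → z₀ = 0.1877 m
V₃ = V₁ · ln(z₃/z₀)/ln(z₁/z₀) = 13.2 × 6.7290/2.6128 = 33.9956 m/s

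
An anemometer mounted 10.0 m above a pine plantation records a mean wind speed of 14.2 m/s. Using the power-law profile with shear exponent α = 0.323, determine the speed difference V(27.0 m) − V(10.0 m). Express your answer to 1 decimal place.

5.4 m/s

Power law: V₂ = V₁ · (z₂/z₁)^α = 14.2 × (2.7000)^0.323 = 19.5713 m/s
ΔV = 19.5713 − 14.2 = 5.3713 m/s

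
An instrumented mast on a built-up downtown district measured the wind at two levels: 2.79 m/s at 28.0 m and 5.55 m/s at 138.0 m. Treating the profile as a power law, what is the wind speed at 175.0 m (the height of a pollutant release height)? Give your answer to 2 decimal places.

First find α: α = ln(V₂/V₁)/ln(z₂/z₁) = ln(5.55/2.79)/ln(138.0/28.0) = 0.68776/1.59505 = 0.4312
Extrapolate from 138.0 m to 175.0 m: V₃ = 5.55 × (175.0/138.0)^0.4312 = 5.55 × 1.1078 = 6.1486 m/s

6.15 m/s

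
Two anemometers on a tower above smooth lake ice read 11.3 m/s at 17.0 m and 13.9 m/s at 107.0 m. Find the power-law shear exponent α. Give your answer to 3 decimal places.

Power law: V₂/V₁ = (z₂/z₁)^α ⇒ α = ln(V₂/V₁) / ln(z₂/z₁)
α = ln(13.9/11.3) / ln(107.0/17.0) = ln(1.2301) / ln(6.2941)
  = 0.20709 / 1.83962 = 0.11257

α ≈ 0.113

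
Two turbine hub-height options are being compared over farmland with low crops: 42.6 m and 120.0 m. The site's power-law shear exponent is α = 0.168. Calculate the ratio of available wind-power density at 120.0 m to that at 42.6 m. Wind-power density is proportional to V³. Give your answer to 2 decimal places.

1.69

Speed ratio: V_B/V_A = (z_B/z_A)^α = (120.0/42.6)^0.168 = (2.8169)^0.168 = 1.19004
Power-density ratio: P_B/P_A = (V_B/V_A)³ = (1.19004)³ = 1.68533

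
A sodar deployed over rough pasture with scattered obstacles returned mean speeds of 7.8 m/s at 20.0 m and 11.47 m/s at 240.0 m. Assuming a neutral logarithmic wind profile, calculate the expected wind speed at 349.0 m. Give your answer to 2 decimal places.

Log law: V ∝ ln(z/z₀). From the pair, with r = V₁/V₂ = 0.68003,
ln z₀ = (ln z₁ − r·ln z₂)/(1 − r) = (2.9957 − 0.68003×5.4806)/0.31997 = -2.2855 → z₀ = 0.1017 m
V₃ = V₁ · ln(z₃/z₀)/ln(z₁/z₀) = 7.8 × 8.1406/5.2813 = 12.0230 m/s

12.02 m/s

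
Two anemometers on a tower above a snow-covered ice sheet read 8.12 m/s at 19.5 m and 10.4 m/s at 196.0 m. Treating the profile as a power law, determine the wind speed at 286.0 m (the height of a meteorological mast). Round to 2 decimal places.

10.83 m/s

First find α: α = ln(V₂/V₁)/ln(z₂/z₁) = ln(10.4/8.12)/ln(196.0/19.5) = 0.24748/2.30770 = 0.1072
Extrapolate from 196.0 m to 286.0 m: V₃ = 10.4 × (286.0/196.0)^0.1072 = 10.4 × 1.0414 = 10.8301 m/s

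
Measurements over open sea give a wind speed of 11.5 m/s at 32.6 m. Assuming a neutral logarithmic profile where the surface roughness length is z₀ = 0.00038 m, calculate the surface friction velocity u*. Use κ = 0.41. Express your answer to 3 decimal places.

u* ≈ 0.415 m/s

Log law: V(z) = (u*/κ) · ln(z/z₀) ⇒ u* = κ · V / ln(z/z₀)
u* = 0.41 × 11.5 / ln(32.6/0.00038) = 0.41 × 11.5 / 11.3597
   = 4.7150 / 11.3597 = 0.4151 m/s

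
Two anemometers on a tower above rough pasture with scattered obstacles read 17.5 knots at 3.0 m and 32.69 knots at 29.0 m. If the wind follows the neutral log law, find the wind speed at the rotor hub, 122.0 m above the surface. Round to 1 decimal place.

Log law: V ∝ ln(z/z₀). From the pair, with r = V₁/V₂ = 0.53533,
ln z₀ = (ln z₁ − r·ln z₂)/(1 − r) = (1.0986 − 0.53533×3.3673)/0.46467 = -1.5151 → z₀ = 0.2198 m
V₃ = V₁ · ln(z₃/z₀)/ln(z₁/z₀) = 17.5 × 6.3191/2.6137 = 42.3096 knots

42.3 knots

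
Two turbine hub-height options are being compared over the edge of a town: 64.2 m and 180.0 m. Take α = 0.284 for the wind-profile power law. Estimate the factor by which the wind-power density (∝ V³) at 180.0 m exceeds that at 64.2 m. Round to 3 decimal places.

Speed ratio: V_B/V_A = (z_B/z_A)^α = (180.0/64.2)^0.284 = (2.8037)^0.284 = 1.34016
Power-density ratio: P_B/P_A = (V_B/V_A)³ = (1.34016)³ = 2.40698

2.407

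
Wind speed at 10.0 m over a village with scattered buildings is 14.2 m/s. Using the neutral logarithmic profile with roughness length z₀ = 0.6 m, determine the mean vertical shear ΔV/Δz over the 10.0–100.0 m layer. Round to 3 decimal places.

0.129 m/s/m

Log law: V₂ = V₁ · ln(z₂/z₀)/ln(z₁/z₀) = 14.2 × 5.1160/2.8134 = 25.8217 m/s
ΔV/Δz = (25.8217 − 14.2)/(100.0 − 10.0) = 11.6217/90.0000 = 0.12913 m/s/m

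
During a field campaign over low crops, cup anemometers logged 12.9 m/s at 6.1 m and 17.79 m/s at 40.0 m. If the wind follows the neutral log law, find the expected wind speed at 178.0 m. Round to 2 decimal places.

21.67 m/s

Log law: V ∝ ln(z/z₀). From the pair, with r = V₁/V₂ = 0.72513,
ln z₀ = (ln z₁ − r·ln z₂)/(1 − r) = (1.8083 − 0.72513×3.6889)/0.27487 = -3.1528 → z₀ = 0.04273 m
V₃ = V₁ · ln(z₃/z₀)/ln(z₁/z₀) = 12.9 × 8.3346/4.9611 = 21.6719 m/s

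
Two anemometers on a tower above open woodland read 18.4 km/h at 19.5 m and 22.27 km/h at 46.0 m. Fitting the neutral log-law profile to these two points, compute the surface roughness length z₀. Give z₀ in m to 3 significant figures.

z₀ ≈ 0.330 m

Log law: V(z) ∝ ln(z/z₀). With r = V₁/V₂ = 18.4/22.27 = 0.82622,
r · ln(z₂/z₀) = ln(z₁/z₀) ⇒ ln z₀ = (ln z₁ − r·ln z₂)/(1 − r)
ln z₀ = (2.97041 − 0.82622×3.82864) / 0.17378 = -1.1100
z₀ = exp(-1.1100) = 0.3295 m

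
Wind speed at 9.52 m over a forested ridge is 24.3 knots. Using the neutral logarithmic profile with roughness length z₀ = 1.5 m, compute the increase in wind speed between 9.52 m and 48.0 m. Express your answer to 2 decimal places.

21.27 knots

Log law: V₂ = V₁ · ln(z₂/z₀)/ln(z₁/z₀) = 24.3 × 3.4657/1.8479 = 45.5739 knots
ΔV = 45.5739 − 24.3 = 21.2739 knots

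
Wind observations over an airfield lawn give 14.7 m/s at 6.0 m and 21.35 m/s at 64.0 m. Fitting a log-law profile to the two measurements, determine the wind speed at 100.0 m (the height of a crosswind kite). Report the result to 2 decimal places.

22.60 m/s

Log law: V ∝ ln(z/z₀). From the pair, with r = V₁/V₂ = 0.68852,
ln z₀ = (ln z₁ − r·ln z₂)/(1 − r) = (1.7918 − 0.68852×4.1589)/0.31148 = -3.4408 → z₀ = 0.03204 m
V₃ = V₁ · ln(z₃/z₀)/ln(z₁/z₀) = 14.7 × 8.0460/5.2326 = 22.6038 m/s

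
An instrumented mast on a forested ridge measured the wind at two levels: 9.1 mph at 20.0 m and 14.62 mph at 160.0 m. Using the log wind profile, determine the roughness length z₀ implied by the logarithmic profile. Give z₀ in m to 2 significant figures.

Log law: V(z) ∝ ln(z/z₀). With r = V₁/V₂ = 9.1/14.62 = 0.62244,
r · ln(z₂/z₀) = ln(z₁/z₀) ⇒ ln z₀ = (ln z₁ − r·ln z₂)/(1 − r)
ln z₀ = (2.99573 − 0.62244×5.07517) / 0.37756 = -0.4323
z₀ = exp(-0.4323) = 0.6490 m

z₀ ≈ 0.65 m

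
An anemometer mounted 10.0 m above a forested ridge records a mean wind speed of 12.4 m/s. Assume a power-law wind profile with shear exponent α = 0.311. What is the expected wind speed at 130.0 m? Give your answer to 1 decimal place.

Power-law profile: V₂ = V₁ · (z₂/z₁)^α
V₂ = 12.4 × (130.0/10.0)^0.311 = 12.4 × (13.0000)^0.311
    = 12.4 × 2.2204 = 27.5333 m/s

27.5 m/s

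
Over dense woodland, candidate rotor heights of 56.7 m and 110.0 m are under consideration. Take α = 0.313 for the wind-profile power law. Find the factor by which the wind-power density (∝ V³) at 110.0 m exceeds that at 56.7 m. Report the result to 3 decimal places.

Speed ratio: V_B/V_A = (z_B/z_A)^α = (110.0/56.7)^0.313 = (1.9400)^0.313 = 1.23051
Power-density ratio: P_B/P_A = (V_B/V_A)³ = (1.23051)³ = 1.86317

1.863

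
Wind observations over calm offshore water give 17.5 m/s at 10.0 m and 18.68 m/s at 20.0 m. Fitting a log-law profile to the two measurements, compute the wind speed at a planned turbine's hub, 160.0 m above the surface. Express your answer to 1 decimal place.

Log law: V ∝ ln(z/z₀). From the pair, with r = V₁/V₂ = 0.93683,
ln z₀ = (ln z₁ − r·ln z₂)/(1 − r) = (2.3026 − 0.93683×2.9957)/0.06317 = -7.9771 → z₀ = 0.0003432 m
V₃ = V₁ · ln(z₃/z₀)/ln(z₁/z₀) = 17.5 × 13.0523/10.2797 = 22.2200 m/s

22.2 m/s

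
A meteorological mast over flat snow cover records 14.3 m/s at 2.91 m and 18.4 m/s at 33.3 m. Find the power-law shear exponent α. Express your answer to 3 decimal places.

α ≈ 0.103

Power law: V₂/V₁ = (z₂/z₁)^α ⇒ α = ln(V₂/V₁) / ln(z₂/z₁)
α = ln(18.4/14.3) / ln(33.3/2.91) = ln(1.2867) / ln(11.4433)
  = 0.25209 / 2.43740 = 0.10343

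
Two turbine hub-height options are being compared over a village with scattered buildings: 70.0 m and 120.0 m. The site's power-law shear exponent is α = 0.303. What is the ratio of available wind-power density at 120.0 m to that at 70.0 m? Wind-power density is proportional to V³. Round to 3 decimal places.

1.632

Speed ratio: V_B/V_A = (z_B/z_A)^α = (120.0/70.0)^0.303 = (1.7143)^0.303 = 1.17741
Power-density ratio: P_B/P_A = (V_B/V_A)³ = (1.17741)³ = 1.63223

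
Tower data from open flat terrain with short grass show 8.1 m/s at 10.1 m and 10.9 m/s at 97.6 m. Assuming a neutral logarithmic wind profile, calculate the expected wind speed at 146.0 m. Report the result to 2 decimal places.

11.40 m/s

Log law: V ∝ ln(z/z₀). From the pair, with r = V₁/V₂ = 0.74312,
ln z₀ = (ln z₁ − r·ln z₂)/(1 − r) = (2.3125 − 0.74312×4.5809)/0.25688 = -4.2495 → z₀ = 0.01427 m
V₃ = V₁ · ln(z₃/z₀)/ln(z₁/z₀) = 8.1 × 9.2331/6.5620 = 11.3971 m/s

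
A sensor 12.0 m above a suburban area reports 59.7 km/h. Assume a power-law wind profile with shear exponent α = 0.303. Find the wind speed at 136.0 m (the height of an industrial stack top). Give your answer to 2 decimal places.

Power-law profile: V₂ = V₁ · (z₂/z₁)^α
V₂ = 59.7 × (136.0/12.0)^0.303 = 59.7 × (11.3333)^0.303
    = 59.7 × 2.0867 = 124.5790 km/h

124.58 km/h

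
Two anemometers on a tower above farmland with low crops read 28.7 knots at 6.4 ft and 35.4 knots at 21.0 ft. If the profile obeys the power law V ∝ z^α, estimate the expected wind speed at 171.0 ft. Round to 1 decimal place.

First find α: α = ln(V₂/V₁)/ln(z₂/z₁) = ln(35.4/28.7)/ln(21.0/6.4) = 0.20981/1.18822 = 0.1766
Extrapolate from 21.0 ft to 171.0 ft: V₃ = 35.4 × (171.0/21.0)^0.1766 = 35.4 × 1.4482 = 51.2657 knots

51.3 knots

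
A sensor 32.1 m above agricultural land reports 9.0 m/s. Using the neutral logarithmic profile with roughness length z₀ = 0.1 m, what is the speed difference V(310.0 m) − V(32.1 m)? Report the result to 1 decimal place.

Log law: V₂ = V₁ · ln(z₂/z₀)/ln(z₁/z₀) = 9.0 × 8.0392/5.7714 = 12.5363 m/s
ΔV = 12.5363 − 9.0 = 3.5363 m/s

3.5 m/s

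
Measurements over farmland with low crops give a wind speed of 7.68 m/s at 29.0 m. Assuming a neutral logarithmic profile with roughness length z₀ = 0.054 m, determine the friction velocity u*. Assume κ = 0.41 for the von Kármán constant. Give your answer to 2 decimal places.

u* ≈ 0.50 m/s

Log law: V(z) = (u*/κ) · ln(z/z₀) ⇒ u* = κ · V / ln(z/z₀)
u* = 0.41 × 7.68 / ln(29.0/0.054) = 0.41 × 7.68 / 6.2861
   = 3.1488 / 6.2861 = 0.5009 m/s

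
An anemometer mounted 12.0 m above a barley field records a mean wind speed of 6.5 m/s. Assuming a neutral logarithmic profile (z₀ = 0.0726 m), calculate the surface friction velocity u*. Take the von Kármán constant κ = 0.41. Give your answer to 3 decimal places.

Log law: V(z) = (u*/κ) · ln(z/z₀) ⇒ u* = κ · V / ln(z/z₀)
u* = 0.41 × 6.5 / ln(12.0/0.0726) = 0.41 × 6.5 / 5.1077
   = 2.6650 / 5.1077 = 0.5218 m/s

u* ≈ 0.522 m/s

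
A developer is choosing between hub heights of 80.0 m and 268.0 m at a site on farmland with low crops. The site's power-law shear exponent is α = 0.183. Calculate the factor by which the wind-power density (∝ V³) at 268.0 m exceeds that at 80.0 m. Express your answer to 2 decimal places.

Speed ratio: V_B/V_A = (z_B/z_A)^α = (268.0/80.0)^0.183 = (3.3500)^0.183 = 1.24762
Power-density ratio: P_B/P_A = (V_B/V_A)³ = (1.24762)³ = 1.94200

1.94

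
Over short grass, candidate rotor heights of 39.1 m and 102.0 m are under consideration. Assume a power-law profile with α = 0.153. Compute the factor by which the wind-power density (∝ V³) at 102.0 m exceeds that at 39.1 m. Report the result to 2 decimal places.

1.55

Speed ratio: V_B/V_A = (z_B/z_A)^α = (102.0/39.1)^0.153 = (2.6087)^0.153 = 1.15801
Power-density ratio: P_B/P_A = (V_B/V_A)³ = (1.15801)³ = 1.55288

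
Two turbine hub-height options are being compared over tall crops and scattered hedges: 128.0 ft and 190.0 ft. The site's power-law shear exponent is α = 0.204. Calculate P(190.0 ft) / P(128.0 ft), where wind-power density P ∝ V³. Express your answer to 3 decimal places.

Speed ratio: V_B/V_A = (z_B/z_A)^α = (190.0/128.0)^0.204 = (1.4844)^0.204 = 1.08391
Power-density ratio: P_B/P_A = (V_B/V_A)³ = (1.08391)³ = 1.27346

1.273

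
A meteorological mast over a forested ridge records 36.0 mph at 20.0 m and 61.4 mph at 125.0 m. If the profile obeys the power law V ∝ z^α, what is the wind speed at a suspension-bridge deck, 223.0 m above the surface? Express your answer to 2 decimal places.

72.68 mph

First find α: α = ln(V₂/V₁)/ln(z₂/z₁) = ln(61.4/36.0)/ln(125.0/20.0) = 0.53389/1.83258 = 0.2913
Extrapolate from 125.0 m to 223.0 m: V₃ = 61.4 × (223.0/125.0)^0.2913 = 61.4 × 1.1837 = 72.6788 mph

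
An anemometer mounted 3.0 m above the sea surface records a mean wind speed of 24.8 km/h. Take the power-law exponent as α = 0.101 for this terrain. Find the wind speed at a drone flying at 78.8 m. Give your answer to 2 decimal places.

34.50 km/h

Power-law profile: V₂ = V₁ · (z₂/z₁)^α
V₂ = 24.8 × (78.8/3.0)^0.101 = 24.8 × (26.2667)^0.101
    = 24.8 × 1.3911 = 34.4994 km/h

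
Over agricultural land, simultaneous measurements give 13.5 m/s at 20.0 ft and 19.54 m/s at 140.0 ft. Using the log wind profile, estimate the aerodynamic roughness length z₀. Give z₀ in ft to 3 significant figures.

Log law: V(z) ∝ ln(z/z₀). With r = V₁/V₂ = 13.5/19.54 = 0.69089,
r · ln(z₂/z₀) = ln(z₁/z₀) ⇒ ln z₀ = (ln z₁ − r·ln z₂)/(1 − r)
ln z₀ = (2.99573 − 0.69089×4.94164) / 0.30911 = -1.3536
z₀ = exp(-1.3536) = 0.2583 ft

z₀ ≈ 0.258 ft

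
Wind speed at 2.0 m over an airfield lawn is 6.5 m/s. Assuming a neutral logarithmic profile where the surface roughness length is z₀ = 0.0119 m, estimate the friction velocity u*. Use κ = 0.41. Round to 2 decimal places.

Log law: V(z) = (u*/κ) · ln(z/z₀) ⇒ u* = κ · V / ln(z/z₀)
u* = 0.41 × 6.5 / ln(2.0/0.0119) = 0.41 × 6.5 / 5.1244
   = 2.6650 / 5.1244 = 0.5201 m/s

u* ≈ 0.52 m/s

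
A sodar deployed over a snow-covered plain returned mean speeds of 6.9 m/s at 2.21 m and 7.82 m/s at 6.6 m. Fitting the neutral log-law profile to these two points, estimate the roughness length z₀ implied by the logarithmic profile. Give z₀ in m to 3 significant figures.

z₀ ≈ 0.000604 m

Log law: V(z) ∝ ln(z/z₀). With r = V₁/V₂ = 6.9/7.82 = 0.88235,
r · ln(z₂/z₀) = ln(z₁/z₀) ⇒ ln z₀ = (ln z₁ − r·ln z₂)/(1 − r)
ln z₀ = (0.79299 − 0.88235×1.88707) / 0.11765 = -7.4126
z₀ = exp(-7.4126) = 0.0006036 m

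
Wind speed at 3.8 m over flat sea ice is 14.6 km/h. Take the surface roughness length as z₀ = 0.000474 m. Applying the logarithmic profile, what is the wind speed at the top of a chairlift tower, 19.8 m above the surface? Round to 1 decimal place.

Log law: V(z) ∝ ln(z/z₀), so V₂/V₁ = ln(z₂/z₀) / ln(z₁/z₀).
ln(19.8/0.000474) = 10.6400, ln(3.8/0.000474) = 8.9893
V₂ = 14.6 × 10.6400/8.9893 = 14.6 × 1.1836 = 17.2810 km/h

17.3 km/h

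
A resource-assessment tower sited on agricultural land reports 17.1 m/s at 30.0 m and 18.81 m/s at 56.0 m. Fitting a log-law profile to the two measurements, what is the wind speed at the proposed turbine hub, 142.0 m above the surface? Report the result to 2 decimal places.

Log law: V ∝ ln(z/z₀). From the pair, with r = V₁/V₂ = 0.90909,
ln z₀ = (ln z₁ − r·ln z₂)/(1 − r) = (3.4012 − 0.90909×4.0254)/0.09091 = -2.8403 → z₀ = 0.05841 m
V₃ = V₁ · ln(z₃/z₀)/ln(z₁/z₀) = 17.1 × 7.7962/6.2415 = 21.3592 m/s

21.36 m/s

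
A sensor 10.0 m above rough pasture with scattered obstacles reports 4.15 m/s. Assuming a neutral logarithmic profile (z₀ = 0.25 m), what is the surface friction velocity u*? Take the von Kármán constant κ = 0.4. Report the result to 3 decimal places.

u* ≈ 0.450 m/s

Log law: V(z) = (u*/κ) · ln(z/z₀) ⇒ u* = κ · V / ln(z/z₀)
u* = 0.4 × 4.15 / ln(10.0/0.25) = 0.4 × 4.15 / 3.6889
   = 1.6600 / 3.6889 = 0.4500 m/s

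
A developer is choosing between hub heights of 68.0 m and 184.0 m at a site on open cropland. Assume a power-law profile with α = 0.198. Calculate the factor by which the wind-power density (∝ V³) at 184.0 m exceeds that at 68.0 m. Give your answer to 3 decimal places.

Speed ratio: V_B/V_A = (z_B/z_A)^α = (184.0/68.0)^0.198 = (2.7059)^0.198 = 1.21786
Power-density ratio: P_B/P_A = (V_B/V_A)³ = (1.21786)³ = 1.80631

1.806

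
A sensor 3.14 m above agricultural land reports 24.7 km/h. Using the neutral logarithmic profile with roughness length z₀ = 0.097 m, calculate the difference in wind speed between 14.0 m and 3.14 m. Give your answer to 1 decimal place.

10.6 km/h

Log law: V₂ = V₁ · ln(z₂/z₀)/ln(z₁/z₀) = 24.7 × 4.9721/3.4773 = 35.3182 km/h
ΔV = 35.3182 − 24.7 = 10.6182 km/h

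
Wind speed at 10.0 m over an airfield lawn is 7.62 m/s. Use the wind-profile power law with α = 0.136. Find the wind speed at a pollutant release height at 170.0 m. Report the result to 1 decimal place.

11.2 m/s

Power-law profile: V₂ = V₁ · (z₂/z₁)^α
V₂ = 7.62 × (170.0/10.0)^0.136 = 7.62 × (17.0000)^0.136
    = 7.62 × 1.4701 = 11.2020 m/s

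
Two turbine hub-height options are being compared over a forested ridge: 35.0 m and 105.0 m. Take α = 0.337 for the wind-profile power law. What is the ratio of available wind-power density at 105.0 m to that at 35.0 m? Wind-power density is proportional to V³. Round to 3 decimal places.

Speed ratio: V_B/V_A = (z_B/z_A)^α = (105.0/35.0)^0.337 = (3.0000)^0.337 = 1.44807
Power-density ratio: P_B/P_A = (V_B/V_A)³ = (1.44807)³ = 3.03647

3.036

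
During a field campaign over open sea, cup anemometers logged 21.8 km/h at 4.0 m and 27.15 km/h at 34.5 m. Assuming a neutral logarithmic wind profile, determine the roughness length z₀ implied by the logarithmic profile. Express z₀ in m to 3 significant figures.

Log law: V(z) ∝ ln(z/z₀). With r = V₁/V₂ = 21.8/27.15 = 0.80295,
r · ln(z₂/z₀) = ln(z₁/z₀) ⇒ ln z₀ = (ln z₁ − r·ln z₂)/(1 − r)
ln z₀ = (1.38629 − 0.80295×3.54096) / 0.19705 = -7.3935
z₀ = exp(-7.3935) = 0.0006153 m

z₀ ≈ 0.000615 m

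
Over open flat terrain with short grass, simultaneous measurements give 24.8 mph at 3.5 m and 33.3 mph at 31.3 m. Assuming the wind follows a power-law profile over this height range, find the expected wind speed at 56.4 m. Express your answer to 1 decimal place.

36.0 mph

First find α: α = ln(V₂/V₁)/ln(z₂/z₁) = ln(33.3/24.8)/ln(31.3/3.5) = 0.29471/2.19086 = 0.1345
Extrapolate from 31.3 m to 56.4 m: V₃ = 33.3 × (56.4/31.3)^0.1345 = 33.3 × 1.0824 = 36.0451 mph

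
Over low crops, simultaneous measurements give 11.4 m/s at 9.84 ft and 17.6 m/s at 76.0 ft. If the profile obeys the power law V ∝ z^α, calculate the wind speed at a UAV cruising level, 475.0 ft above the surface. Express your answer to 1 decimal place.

First find α: α = ln(V₂/V₁)/ln(z₂/z₁) = ln(17.6/11.4)/ln(76.0/9.84) = 0.43429/2.04428 = 0.2124
Extrapolate from 76.0 ft to 475.0 ft: V₃ = 17.6 × (475.0/76.0)^0.2124 = 17.6 × 1.4760 = 25.9770 m/s

26.0 m/s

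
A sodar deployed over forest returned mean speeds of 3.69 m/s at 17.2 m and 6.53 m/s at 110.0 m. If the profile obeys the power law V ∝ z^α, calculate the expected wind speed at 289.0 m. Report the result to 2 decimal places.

8.79 m/s

First find α: α = ln(V₂/V₁)/ln(z₂/z₁) = ln(6.53/3.69)/ln(110.0/17.2) = 0.57078/1.85557 = 0.3076
Extrapolate from 110.0 m to 289.0 m: V₃ = 6.53 × (289.0/110.0)^0.3076 = 6.53 × 1.3460 = 8.7893 m/s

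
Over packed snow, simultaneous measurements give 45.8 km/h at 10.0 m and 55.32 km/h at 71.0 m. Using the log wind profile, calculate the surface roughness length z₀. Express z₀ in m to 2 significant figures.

z₀ ≈ 0.00080 m

Log law: V(z) ∝ ln(z/z₀). With r = V₁/V₂ = 45.8/55.32 = 0.82791,
r · ln(z₂/z₀) = ln(z₁/z₀) ⇒ ln z₀ = (ln z₁ − r·ln z₂)/(1 − r)
ln z₀ = (2.30259 − 0.82791×4.26268) / 0.17209 = -7.1273
z₀ = exp(-7.1273) = 0.0008029 m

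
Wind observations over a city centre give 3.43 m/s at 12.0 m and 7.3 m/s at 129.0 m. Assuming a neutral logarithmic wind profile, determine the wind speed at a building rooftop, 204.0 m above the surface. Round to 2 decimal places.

Log law: V ∝ ln(z/z₀). From the pair, with r = V₁/V₂ = 0.46986,
ln z₀ = (ln z₁ − r·ln z₂)/(1 − r) = (2.4849 − 0.46986×4.8598)/0.53014 = 0.3800 → z₀ = 1.462 m
V₃ = V₁ · ln(z₃/z₀)/ln(z₁/z₀) = 3.43 × 4.9381/2.1049 = 8.0468 m/s

8.05 m/s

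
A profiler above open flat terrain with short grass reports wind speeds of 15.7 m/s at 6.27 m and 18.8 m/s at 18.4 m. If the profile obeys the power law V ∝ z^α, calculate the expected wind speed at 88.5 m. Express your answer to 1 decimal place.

24.5 m/s

First find α: α = ln(V₂/V₁)/ln(z₂/z₁) = ln(18.8/15.7)/ln(18.4/6.27) = 0.18020/1.07657 = 0.1674
Extrapolate from 18.4 m to 88.5 m: V₃ = 18.8 × (88.5/18.4)^0.1674 = 18.8 × 1.3007 = 24.4530 m/s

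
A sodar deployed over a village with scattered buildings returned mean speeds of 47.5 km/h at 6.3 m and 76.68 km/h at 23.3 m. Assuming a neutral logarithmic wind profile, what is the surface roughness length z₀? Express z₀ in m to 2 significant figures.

z₀ ≈ 0.75 m

Log law: V(z) ∝ ln(z/z₀). With r = V₁/V₂ = 47.5/76.68 = 0.61946,
r · ln(z₂/z₀) = ln(z₁/z₀) ⇒ ln z₀ = (ln z₁ − r·ln z₂)/(1 − r)
ln z₀ = (1.84055 − 0.61946×3.14845) / 0.38054 = -0.2885
z₀ = exp(-0.2885) = 0.7494 m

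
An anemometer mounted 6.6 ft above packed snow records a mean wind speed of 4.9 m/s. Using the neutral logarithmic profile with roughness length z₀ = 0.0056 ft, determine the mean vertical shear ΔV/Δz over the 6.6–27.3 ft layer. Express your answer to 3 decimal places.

0.048 m/s/ft

Log law: V₂ = V₁ · ln(z₂/z₀)/ln(z₁/z₀) = 4.9 × 8.4919/7.0721 = 5.8837 m/s
ΔV/Δz = (5.8837 − 4.9)/(27.3 − 6.6) = 0.9837/20.7000 = 0.04752 m/s/ft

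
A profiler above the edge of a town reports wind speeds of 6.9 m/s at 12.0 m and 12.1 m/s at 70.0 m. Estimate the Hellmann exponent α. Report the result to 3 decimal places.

α ≈ 0.318

Power law: V₂/V₁ = (z₂/z₁)^α ⇒ α = ln(V₂/V₁) / ln(z₂/z₁)
α = ln(12.1/6.9) / ln(70.0/12.0) = ln(1.7536) / ln(5.8333)
  = 0.56168 / 1.76359 = 0.31849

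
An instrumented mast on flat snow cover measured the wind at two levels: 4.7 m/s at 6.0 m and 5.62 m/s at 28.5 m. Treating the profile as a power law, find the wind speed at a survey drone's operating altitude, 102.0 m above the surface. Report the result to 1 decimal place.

6.5 m/s

First find α: α = ln(V₂/V₁)/ln(z₂/z₁) = ln(5.62/4.7)/ln(28.5/6.0) = 0.17877/1.55814 = 0.1147
Extrapolate from 28.5 m to 102.0 m: V₃ = 5.62 × (102.0/28.5)^0.1147 = 5.62 × 1.1575 = 6.5053 m/s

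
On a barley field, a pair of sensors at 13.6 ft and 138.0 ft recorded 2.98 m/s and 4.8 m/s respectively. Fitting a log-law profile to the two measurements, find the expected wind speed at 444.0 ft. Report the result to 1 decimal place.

5.7 m/s

Log law: V ∝ ln(z/z₀). From the pair, with r = V₁/V₂ = 0.62083,
ln z₀ = (ln z₁ − r·ln z₂)/(1 − r) = (2.6101 − 0.62083×4.9273)/0.37917 = -1.1840 → z₀ = 0.3061 ft
V₃ = V₁ · ln(z₃/z₀)/ln(z₁/z₀) = 2.98 × 7.2798/3.7941 = 5.7178 m/s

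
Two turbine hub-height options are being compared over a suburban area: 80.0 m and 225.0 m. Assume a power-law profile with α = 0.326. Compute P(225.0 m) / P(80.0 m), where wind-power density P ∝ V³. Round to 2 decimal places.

2.75

Speed ratio: V_B/V_A = (z_B/z_A)^α = (225.0/80.0)^0.326 = (2.8125)^0.326 = 1.40089
Power-density ratio: P_B/P_A = (V_B/V_A)³ = (1.40089)³ = 2.74924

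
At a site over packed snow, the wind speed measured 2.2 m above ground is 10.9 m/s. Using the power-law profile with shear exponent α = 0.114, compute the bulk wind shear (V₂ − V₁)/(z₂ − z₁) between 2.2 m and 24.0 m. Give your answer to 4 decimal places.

0.1566 m/s/m

Power law: V₂ = V₁ · (z₂/z₁)^α = 10.9 × (10.9091)^0.114 = 14.3131 m/s
ΔV/Δz = (14.3131 − 10.9)/(24.0 − 2.2) = 3.4131/21.8000 = 0.15657 m/s/m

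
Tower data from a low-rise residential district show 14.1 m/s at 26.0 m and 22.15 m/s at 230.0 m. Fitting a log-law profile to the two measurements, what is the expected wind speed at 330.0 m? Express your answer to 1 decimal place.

Log law: V ∝ ln(z/z₀). From the pair, with r = V₁/V₂ = 0.63657,
ln z₀ = (ln z₁ − r·ln z₂)/(1 − r) = (3.2581 − 0.63657×5.4381)/0.36343 = -0.5603 → z₀ = 0.5711 m
V₃ = V₁ · ln(z₃/z₀)/ln(z₁/z₀) = 14.1 × 6.3594/3.8184 = 23.4831 m/s

23.5 m/s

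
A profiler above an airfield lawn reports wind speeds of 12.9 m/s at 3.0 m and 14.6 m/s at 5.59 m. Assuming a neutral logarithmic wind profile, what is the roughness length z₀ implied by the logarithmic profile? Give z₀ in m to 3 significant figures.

z₀ ≈ 0.0267 m

Log law: V(z) ∝ ln(z/z₀). With r = V₁/V₂ = 12.9/14.6 = 0.88356,
r · ln(z₂/z₀) = ln(z₁/z₀) ⇒ ln z₀ = (ln z₁ − r·ln z₂)/(1 − r)
ln z₀ = (1.09861 − 0.88356×1.72098) / 0.11644 = -3.6241
z₀ = exp(-3.6241) = 0.02667 m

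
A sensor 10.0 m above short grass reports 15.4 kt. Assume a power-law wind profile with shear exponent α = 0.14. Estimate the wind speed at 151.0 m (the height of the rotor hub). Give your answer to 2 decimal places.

22.52 kt

Power-law profile: V₂ = V₁ · (z₂/z₁)^α
V₂ = 15.4 × (151.0/10.0)^0.14 = 15.4 × (15.1000)^0.14
    = 15.4 × 1.4624 = 22.5205 kt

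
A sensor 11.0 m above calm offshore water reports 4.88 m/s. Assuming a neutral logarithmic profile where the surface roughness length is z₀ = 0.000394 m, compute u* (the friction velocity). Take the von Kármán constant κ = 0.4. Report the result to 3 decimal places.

u* ≈ 0.191 m/s

Log law: V(z) = (u*/κ) · ln(z/z₀) ⇒ u* = κ · V / ln(z/z₀)
u* = 0.4 × 4.88 / ln(11.0/0.000394) = 0.4 × 4.88 / 10.2371
   = 1.9520 / 10.2371 = 0.1907 m/s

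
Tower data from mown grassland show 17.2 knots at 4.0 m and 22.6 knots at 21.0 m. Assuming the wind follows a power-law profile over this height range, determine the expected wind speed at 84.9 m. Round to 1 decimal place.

28.4 knots

First find α: α = ln(V₂/V₁)/ln(z₂/z₁) = ln(22.6/17.2)/ln(21.0/4.0) = 0.27304/1.65823 = 0.1647
Extrapolate from 21.0 m to 84.9 m: V₃ = 22.6 × (84.9/21.0)^0.1647 = 22.6 × 1.2586 = 28.4449 knots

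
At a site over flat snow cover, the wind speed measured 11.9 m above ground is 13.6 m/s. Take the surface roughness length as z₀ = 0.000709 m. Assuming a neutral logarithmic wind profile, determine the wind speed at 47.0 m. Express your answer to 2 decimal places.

15.52 m/s

Log law: V(z) ∝ ln(z/z₀), so V₂/V₁ = ln(z₂/z₀) / ln(z₁/z₀).
ln(47.0/0.000709) = 11.1018, ln(11.9/0.000709) = 9.7282
V₂ = 13.6 × 11.1018/9.7282 = 13.6 × 1.1412 = 15.5203 m/s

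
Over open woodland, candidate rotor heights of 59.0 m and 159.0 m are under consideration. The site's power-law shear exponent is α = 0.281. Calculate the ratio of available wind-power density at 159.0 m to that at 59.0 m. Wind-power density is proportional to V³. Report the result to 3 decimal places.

Speed ratio: V_B/V_A = (z_B/z_A)^α = (159.0/59.0)^0.281 = (2.6949)^0.281 = 1.32124
Power-density ratio: P_B/P_A = (V_B/V_A)³ = (1.32124)³ = 2.30648

2.306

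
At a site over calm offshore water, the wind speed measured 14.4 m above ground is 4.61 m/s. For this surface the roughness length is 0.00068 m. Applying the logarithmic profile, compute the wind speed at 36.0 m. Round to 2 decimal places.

Log law: V(z) ∝ ln(z/z₀), so V₂/V₁ = ln(z₂/z₀) / ln(z₁/z₀).
ln(36.0/0.00068) = 10.8769, ln(14.4/0.00068) = 9.9606
V₂ = 4.61 × 10.8769/9.9606 = 4.61 × 1.0920 = 5.0341 m/s

5.03 m/s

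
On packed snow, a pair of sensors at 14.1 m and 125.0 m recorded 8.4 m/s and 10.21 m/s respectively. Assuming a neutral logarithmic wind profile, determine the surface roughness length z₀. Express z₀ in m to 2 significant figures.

z₀ ≈ 0.00056 m

Log law: V(z) ∝ ln(z/z₀). With r = V₁/V₂ = 8.4/10.21 = 0.82272,
r · ln(z₂/z₀) = ln(z₁/z₀) ⇒ ln z₀ = (ln z₁ − r·ln z₂)/(1 − r)
ln z₀ = (2.64617 − 0.82272×4.82831) / 0.17728 = -7.4809
z₀ = exp(-7.4809) = 0.0005638 m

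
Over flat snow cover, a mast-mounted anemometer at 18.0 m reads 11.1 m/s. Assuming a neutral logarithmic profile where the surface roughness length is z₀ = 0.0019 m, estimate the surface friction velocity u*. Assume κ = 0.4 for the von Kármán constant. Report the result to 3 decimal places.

Log law: V(z) = (u*/κ) · ln(z/z₀) ⇒ u* = κ · V / ln(z/z₀)
u* = 0.4 × 11.1 / ln(18.0/0.0019) = 0.4 × 11.1 / 9.1563
   = 4.4400 / 9.1563 = 0.4849 m/s

u* ≈ 0.485 m/s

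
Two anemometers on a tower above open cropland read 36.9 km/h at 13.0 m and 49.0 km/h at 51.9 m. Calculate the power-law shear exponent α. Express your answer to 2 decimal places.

α ≈ 0.20

Power law: V₂/V₁ = (z₂/z₁)^α ⇒ α = ln(V₂/V₁) / ln(z₂/z₁)
α = ln(49.0/36.9) / ln(51.9/13.0) = ln(1.3279) / ln(3.9923)
  = 0.28361 / 1.38437 = 0.20486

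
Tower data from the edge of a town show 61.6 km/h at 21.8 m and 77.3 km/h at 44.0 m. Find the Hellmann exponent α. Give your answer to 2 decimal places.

Power law: V₂/V₁ = (z₂/z₁)^α ⇒ α = ln(V₂/V₁) / ln(z₂/z₁)
α = ln(77.3/61.6) / ln(44.0/21.8) = ln(1.2549) / ln(2.0183)
  = 0.22703 / 0.70228 = 0.32328

α ≈ 0.32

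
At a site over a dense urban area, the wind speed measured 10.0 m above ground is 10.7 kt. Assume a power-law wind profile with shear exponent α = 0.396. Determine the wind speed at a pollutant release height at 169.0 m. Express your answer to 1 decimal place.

Power-law profile: V₂ = V₁ · (z₂/z₁)^α
V₂ = 10.7 × (169.0/10.0)^0.396 = 10.7 × (16.9000)^0.396
    = 10.7 × 3.0637 = 32.7814 kt

32.8 kt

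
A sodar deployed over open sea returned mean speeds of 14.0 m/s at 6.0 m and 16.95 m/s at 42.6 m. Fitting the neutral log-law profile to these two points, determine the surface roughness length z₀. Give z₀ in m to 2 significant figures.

Log law: V(z) ∝ ln(z/z₀). With r = V₁/V₂ = 14.0/16.95 = 0.82596,
r · ln(z₂/z₀) = ln(z₁/z₀) ⇒ ln z₀ = (ln z₁ − r·ln z₂)/(1 − r)
ln z₀ = (1.79176 − 0.82596×3.75185) / 0.17404 = -7.5104
z₀ = exp(-7.5104) = 0.0005474 m

z₀ ≈ 0.00055 m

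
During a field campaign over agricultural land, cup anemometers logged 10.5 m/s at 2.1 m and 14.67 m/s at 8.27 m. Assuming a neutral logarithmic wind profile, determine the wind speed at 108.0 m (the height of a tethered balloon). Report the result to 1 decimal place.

Log law: V ∝ ln(z/z₀). From the pair, with r = V₁/V₂ = 0.71575,
ln z₀ = (ln z₁ − r·ln z₂)/(1 − r) = (0.7419 − 0.71575×2.1126)/0.28425 = -2.7095 → z₀ = 0.06657 m
V₃ = V₁ · ln(z₃/z₀)/ln(z₁/z₀) = 10.5 × 7.3916/3.4514 = 22.4870 m/s

22.5 m/s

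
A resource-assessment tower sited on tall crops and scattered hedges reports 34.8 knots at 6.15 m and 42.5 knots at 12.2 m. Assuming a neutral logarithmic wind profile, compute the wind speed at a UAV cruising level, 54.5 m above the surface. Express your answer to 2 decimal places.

Log law: V ∝ ln(z/z₀). From the pair, with r = V₁/V₂ = 0.81882,
ln z₀ = (ln z₁ − r·ln z₂)/(1 − r) = (1.8165 − 0.81882×2.5014)/0.18118 = -1.2793 → z₀ = 0.2782 m
V₃ = V₁ · ln(z₃/z₀)/ln(z₁/z₀) = 34.8 × 5.2775/3.0958 = 59.3253 knots

59.33 knots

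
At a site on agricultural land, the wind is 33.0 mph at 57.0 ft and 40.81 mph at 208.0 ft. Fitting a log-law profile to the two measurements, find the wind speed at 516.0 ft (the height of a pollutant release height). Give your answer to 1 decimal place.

Log law: V ∝ ln(z/z₀). From the pair, with r = V₁/V₂ = 0.80863,
ln z₀ = (ln z₁ − r·ln z₂)/(1 − r) = (4.0431 − 0.80863×5.3375)/0.19137 = -1.4266 → z₀ = 0.2401 ft
V₃ = V₁ · ln(z₃/z₀)/ln(z₁/z₀) = 33.0 × 7.6727/5.4697 = 46.2916 mph

46.3 mph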